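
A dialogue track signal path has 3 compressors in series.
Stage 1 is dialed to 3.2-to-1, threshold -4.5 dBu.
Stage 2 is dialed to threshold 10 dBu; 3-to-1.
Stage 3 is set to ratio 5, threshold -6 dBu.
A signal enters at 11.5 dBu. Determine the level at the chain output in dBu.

Stage 1: overshoot 16 dB → 16/3.2 = 5 dB → 0.5 dBu.
Stage 2: below threshold (0.5 ≤ 10); passes unchanged; output 0.5 dBu.
Stage 3: 0.5 dBu is 6.5 dB over -6 dBu; at 5:1 that becomes 1.3 dB over, giving -4.7 dBu.

-4.7 dBu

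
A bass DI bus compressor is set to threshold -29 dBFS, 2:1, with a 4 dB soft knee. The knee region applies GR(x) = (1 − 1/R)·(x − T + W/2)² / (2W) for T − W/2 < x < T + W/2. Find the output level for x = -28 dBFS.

x − T + W/2 = -28 − (-29) + 2 = 3.
GR = (1 − 1/2) × 3² / 8 = 0.5 × 9 / 8 = 0.5625 dB.
Output = -28 − 0.5625 = -28.5625 dBFS.

-28.5625 dBFS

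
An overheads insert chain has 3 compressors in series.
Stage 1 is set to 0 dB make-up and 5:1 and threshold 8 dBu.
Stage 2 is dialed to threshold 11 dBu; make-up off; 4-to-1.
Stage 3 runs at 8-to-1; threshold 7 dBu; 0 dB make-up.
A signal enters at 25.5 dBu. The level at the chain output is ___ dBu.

7.515625 dBu

Stage 1: 17.5 dB above 8 dBu, reduced 5:1 to 3.5 dB above → 11.5 dBu.
Stage 2: 11.5 dBu is 0.5 dB over 11 dBu; at 4:1 that becomes 0.125 dB over, giving 11.125 dBu.
Stage 3: overshoot 4.125 dB → 4.125/8 = 0.515625 dB → 7.515625 dBu.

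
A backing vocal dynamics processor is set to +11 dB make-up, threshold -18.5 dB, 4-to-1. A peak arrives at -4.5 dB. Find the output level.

The input is 14 dB above the -18.5 dB threshold.
At 4:1 the overshoot is divided by 4, leaving 3.5 dB above threshold.
That puts the output at -15 dB; make-up adds 11 dB, giving -4 dB.

-4 dB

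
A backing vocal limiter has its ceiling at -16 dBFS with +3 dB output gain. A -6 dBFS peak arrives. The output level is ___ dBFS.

At ∞:1, everything above -16 dBFS is held at the ceiling.
Output gain then adds 3 dB: -16 + 3 = -13 dBFS.

-13 dBFS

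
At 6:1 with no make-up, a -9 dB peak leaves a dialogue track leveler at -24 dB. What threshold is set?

Gain reduction = -9 − (-24) = 15 dB; output overshoot = GR / (R − 1) = 15 / 5 = 3 dB.
Threshold = output − output overshoot = -24 − 3 = -27 dB.

-27 dB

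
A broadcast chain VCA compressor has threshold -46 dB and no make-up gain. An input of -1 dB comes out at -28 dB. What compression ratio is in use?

Input overshoot = -1 − (-46) = 45 dB; output overshoot = -28 − (-46) = 18 dB.
Ratio = 45 / 18 = 2.5.

2.5:1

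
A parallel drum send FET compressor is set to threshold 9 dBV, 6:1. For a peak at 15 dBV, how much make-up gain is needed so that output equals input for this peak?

Without make-up, output = threshold + overshoot/6 = 9 + 1 = 10 dBV.
Gap to target: 5 dB.

5 dB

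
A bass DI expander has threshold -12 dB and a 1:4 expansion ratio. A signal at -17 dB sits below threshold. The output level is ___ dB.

The input is 5 dB below the -12 dB threshold.
A 1:4 expander multiplies undershoot by 4: 5 × 4 = 20 dB below threshold.
Output = -12 − 20 = -32 dB.

-32 dB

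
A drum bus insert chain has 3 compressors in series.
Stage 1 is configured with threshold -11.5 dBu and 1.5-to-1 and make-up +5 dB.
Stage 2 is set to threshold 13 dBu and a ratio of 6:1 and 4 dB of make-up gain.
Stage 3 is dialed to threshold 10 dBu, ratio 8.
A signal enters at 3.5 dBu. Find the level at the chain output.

7.5 dBu

Stage 1: 3.5 dBu is 15 dB over -11.5 dBu; at 1.5:1 that becomes 10 dB over, giving -1.5 dBu; +5 dB make-up → 3.5 dBu.
Stage 2: below threshold (3.5 ≤ 13); passes unchanged; make-up brings it to 7.5 dBu.
Stage 3: 7.5 dBu ≤ 10 dBu, so stage 3 doesn't engage; output 7.5 dBu.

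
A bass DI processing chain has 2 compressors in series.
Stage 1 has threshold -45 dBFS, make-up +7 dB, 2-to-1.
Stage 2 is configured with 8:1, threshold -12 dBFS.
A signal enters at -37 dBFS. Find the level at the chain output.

-34 dBFS

Stage 1: overshoot 8 dB → 8/2 = 4 dB → -41 dBFS; +7 dB make-up → -34 dBFS.
Stage 2: -34 dBFS is at or below the -12 dBFS threshold — no compression; output -34 dBFS.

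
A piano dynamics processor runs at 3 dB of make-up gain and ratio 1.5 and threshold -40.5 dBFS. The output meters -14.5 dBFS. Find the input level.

Before make-up, the level was -14.5 − 3 = -17.5 dBFS.
That's 23 dB above the -40.5 dBFS threshold.
Before 1.5:1 compression the overshoot was 23 × 1.5 = 34.5 dB, so input = -40.5 + 34.5 = -6 dBFS.

-6 dBFS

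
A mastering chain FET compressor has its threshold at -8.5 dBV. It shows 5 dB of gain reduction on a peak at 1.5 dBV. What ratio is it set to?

Input overshoot = 1.5 − (-8.5) = 10 dB.
Output overshoot = 10 − 5 = 5 dB.
Ratio = input overshoot / output overshoot = 10 / 5 = 2.

2:1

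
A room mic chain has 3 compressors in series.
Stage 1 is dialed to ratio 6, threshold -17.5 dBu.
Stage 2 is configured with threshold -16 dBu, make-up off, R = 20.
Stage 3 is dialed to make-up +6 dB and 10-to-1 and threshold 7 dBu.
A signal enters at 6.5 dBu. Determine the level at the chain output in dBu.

Stage 1: overshoot 24 dB → 24/6 = 4 dB → -13.5 dBu.
Stage 2: 2.5 dB above -16 dBu, reduced 20:1 to 0.125 dB above → -15.875 dBu.
Stage 3: -15.875 dBu is at or below the 7 dBu threshold — no compression; make-up brings it to -9.875 dBu.

-9.875 dBu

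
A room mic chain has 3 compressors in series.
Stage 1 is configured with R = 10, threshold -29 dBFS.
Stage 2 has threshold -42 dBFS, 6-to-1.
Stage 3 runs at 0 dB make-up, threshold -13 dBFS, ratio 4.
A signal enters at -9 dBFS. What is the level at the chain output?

-39.5 dBFS

Stage 1: -9 dBFS is 20 dB over -29 dBFS; at 10:1 that becomes 2 dB over, giving -27 dBFS.
Stage 2: overshoot 15 dB → 15/6 = 2.5 dB → -39.5 dBFS.
Stage 3: -39.5 dBFS ≤ -13 dBFS, so stage 3 doesn't engage; output -39.5 dBFS.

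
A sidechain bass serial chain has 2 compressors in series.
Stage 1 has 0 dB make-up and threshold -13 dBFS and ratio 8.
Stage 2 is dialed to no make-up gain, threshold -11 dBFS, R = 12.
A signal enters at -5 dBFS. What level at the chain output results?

-12 dBFS

Stage 1: overshoot 8 dB → 8/8 = 1 dB → -12 dBFS.
Stage 2: -12 dBFS ≤ -11 dBFS, so stage 2 doesn't engage; output -12 dBFS.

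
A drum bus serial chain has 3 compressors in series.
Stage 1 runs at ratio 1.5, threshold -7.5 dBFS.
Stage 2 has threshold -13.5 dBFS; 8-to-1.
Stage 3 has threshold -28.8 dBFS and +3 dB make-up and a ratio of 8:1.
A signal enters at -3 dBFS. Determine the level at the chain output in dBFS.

Stage 1: -3 dBFS is 4.5 dB over -7.5 dBFS; at 1.5:1 that becomes 3 dB over, giving -4.5 dBFS.
Stage 2: overshoot 9 dB → 9/8 = 1.125 dB → -12.375 dBFS.
Stage 3: 16.425 dB above -28.8 dBFS, reduced 8:1 to 2.053125 dB above → -26.746875 dBFS; +3 dB make-up → -23.746875 dBFS.

-23.746875 dBFS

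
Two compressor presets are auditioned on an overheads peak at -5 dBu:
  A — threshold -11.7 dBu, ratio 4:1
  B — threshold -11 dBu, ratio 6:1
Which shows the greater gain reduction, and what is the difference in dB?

A: 6.7 dB over, compressed to 1.675 dB over, so 5.025 dB of GR.
B: 6 dB over, compressed to 1 dB over, so 5 dB of GR.
A reduces 0.025 dB more.

A, by 0.025 dB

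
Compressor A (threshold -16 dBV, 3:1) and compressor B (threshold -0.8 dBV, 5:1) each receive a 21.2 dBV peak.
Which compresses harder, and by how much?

A, by 7.2 dB

A: GR = 37.2 − 37.2/3 = 24.8 dB.
B: GR = 22 − 22/5 = 17.6 dB.
A applies 7.2 dB more gain reduction.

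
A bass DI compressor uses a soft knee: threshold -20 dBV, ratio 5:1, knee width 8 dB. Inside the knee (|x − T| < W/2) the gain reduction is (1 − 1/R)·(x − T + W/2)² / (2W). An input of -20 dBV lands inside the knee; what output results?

x − T + W/2 = -20 − (-20) + 4 = 4.
GR = (1 − 1/5) × 4² / 16 = 0.8 × 16 / 16 = 0.8 dB.
Output = -20 − 0.8 = -20.8 dBV.

-20.8 dBV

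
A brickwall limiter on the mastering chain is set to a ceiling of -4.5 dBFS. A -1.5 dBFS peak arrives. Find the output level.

The limiter clamps the peak to its -4.5 dBFS ceiling.

-4.5 dBFS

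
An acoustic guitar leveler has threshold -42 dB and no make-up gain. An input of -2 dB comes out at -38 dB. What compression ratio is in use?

Input overshoot = -2 − (-42) = 40 dB; output overshoot = -38 − (-42) = 4 dB.
Ratio = 40 / 4 = 10.

10:1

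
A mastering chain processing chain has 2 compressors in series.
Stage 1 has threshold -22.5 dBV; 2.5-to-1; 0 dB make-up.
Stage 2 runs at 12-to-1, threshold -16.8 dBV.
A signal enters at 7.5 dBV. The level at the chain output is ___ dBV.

Stage 1: 30 dB above -22.5 dBV, reduced 2.5:1 to 12 dB above → -10.5 dBV.
Stage 2: overshoot 6.3 dB → 6.3/12 = 0.525 dB → -16.275 dBV.

-16.275 dBV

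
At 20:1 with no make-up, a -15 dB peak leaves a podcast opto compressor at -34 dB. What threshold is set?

-35 dB

Input is 20 dB above T (since output overshoot × R = input overshoot: (-34 − T)·20 = -15 − T gives T = -35 dB).
Check: -35 + (-15 − (-35))/20 = -35 + 1 = -34 dB. ✓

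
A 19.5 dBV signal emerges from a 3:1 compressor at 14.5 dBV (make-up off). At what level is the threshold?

12 dBV

Let T be the threshold. Output overshoot = (input overshoot)/R, so 14.5 − T = (19.5 − T)/3.
3·(14.5 − T) = 19.5 − T → 2·T = 43.5 − 19.5 = 24.
T = 24/2 = 12 dBV.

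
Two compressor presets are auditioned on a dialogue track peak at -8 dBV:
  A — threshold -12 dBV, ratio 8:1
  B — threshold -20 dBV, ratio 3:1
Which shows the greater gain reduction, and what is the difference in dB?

B, by 4.5 dB

A: 4 dB over, compressed to 0.5 dB over, so 3.5 dB of GR.
B: 12 dB over, compressed to 4 dB over, so 8 dB of GR.
B reduces 4.5 dB more.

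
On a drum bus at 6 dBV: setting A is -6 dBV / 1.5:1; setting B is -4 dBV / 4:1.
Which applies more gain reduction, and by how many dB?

B, by 3.5 dB

A: 12 dB over, compressed to 8 dB over, so 4 dB of GR.
B: 10 dB over, compressed to 2.5 dB over, so 7.5 dB of GR.
B applies 3.5 dB more gain reduction.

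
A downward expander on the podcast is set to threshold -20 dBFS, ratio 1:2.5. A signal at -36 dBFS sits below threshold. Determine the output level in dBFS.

-60 dBFS

Below threshold, a 1:2.5 expander applies gain = (2.5−1)×(T − x) of attenuation.
(2.5−1) × 16 = 24 dB, so output = -36 − 24 = -60 dBFS.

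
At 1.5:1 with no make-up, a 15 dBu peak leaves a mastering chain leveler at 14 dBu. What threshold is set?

12 dBu

Gain reduction = 15 − 14 = 1 dB; output overshoot = GR / (R − 1) = 1 / 0.5 = 2 dB.
Threshold = output − output overshoot = 14 − 2 = 12 dBu.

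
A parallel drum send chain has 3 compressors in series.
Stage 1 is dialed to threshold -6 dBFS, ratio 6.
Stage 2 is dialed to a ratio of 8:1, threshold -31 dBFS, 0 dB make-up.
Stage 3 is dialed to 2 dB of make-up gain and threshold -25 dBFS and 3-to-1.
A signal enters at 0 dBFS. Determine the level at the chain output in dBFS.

Stage 1: 0 dBFS is 6 dB over -6 dBFS; at 6:1 that becomes 1 dB over, giving -5 dBFS.
Stage 2: overshoot 26 dB → 26/8 = 3.25 dB → -27.75 dBFS.
Stage 3: -27.75 dBFS ≤ -25 dBFS, so stage 3 doesn't engage; make-up brings it to -25.75 dBFS.

-25.75 dBFS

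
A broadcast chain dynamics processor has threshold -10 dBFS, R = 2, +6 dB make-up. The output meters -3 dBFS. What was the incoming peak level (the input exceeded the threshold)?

-8 dBFS

Before make-up, the level was -3 − 6 = -9 dBFS.
Post-compression overshoot = -9 − (-10) = 1 dB.
Undo the ratio: input overshoot = 1 × 2 = 2 dB, giving input = -8 dBFS.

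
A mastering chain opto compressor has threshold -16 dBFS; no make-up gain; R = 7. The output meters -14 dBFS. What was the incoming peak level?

-2 dBFS

That's 2 dB above the -16 dBFS threshold.
Before 7:1 compression the overshoot was 2 × 7 = 14 dB, so input = -16 + 14 = -2 dBFS.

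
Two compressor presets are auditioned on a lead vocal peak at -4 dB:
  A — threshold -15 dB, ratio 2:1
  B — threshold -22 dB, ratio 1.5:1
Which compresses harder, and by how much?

A: overshoot 11 dB → output overshoot 5.5 dB → GR 5.5 dB.
B: overshoot 18 dB → output overshoot 12 dB → GR 6 dB.
B applies 0.5 dB more gain reduction.

B, by 0.5 dB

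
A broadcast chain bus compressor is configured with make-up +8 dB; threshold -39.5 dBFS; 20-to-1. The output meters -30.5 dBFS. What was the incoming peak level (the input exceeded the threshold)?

Before make-up, the level was -30.5 − 8 = -38.5 dBFS.
That's 1 dB above the -39.5 dBFS threshold.
Undo the ratio: input overshoot = 1 × 20 = 20 dB, giving input = -19.5 dBFS.

-19.5 dBFS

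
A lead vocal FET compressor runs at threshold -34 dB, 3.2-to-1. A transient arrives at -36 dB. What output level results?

-36 dB is 2 dB below the -34 dB threshold, so no gain reduction is applied.
Output = input = -36 dB.

-36 dB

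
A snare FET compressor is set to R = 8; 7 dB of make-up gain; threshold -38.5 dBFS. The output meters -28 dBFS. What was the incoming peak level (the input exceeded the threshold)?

Stripping the +7 dB make-up gives -35 dBFS at the gain stage.
Post-compression overshoot = -35 − (-38.5) = 3.5 dB.
Input overshoot = R × output overshoot = 28 dB → input = -38.5 + 28 = -10.5 dBFS.

-10.5 dBFS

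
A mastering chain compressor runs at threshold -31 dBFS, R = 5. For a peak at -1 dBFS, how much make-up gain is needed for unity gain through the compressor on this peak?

24 dB

Without make-up, output = threshold + overshoot/5 = -31 + 6 = -25 dBFS.
Gap to target: 24 dB.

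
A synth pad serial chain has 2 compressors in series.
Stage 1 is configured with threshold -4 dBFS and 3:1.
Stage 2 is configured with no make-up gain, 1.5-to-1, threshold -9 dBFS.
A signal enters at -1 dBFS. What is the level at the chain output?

-5 dBFS

Stage 1: -1 dBFS is 3 dB over -4 dBFS; at 3:1 that becomes 1 dB over, giving -3 dBFS.
Stage 2: overshoot 6 dB → 6/1.5 = 4 dB → -5 dBFS.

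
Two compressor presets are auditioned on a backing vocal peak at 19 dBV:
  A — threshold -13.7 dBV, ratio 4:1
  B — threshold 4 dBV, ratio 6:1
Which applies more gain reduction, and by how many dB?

A, by 12.025 dB

A: GR = 32.7 − 32.7/4 = 24.525 dB.
B: GR = 15 − 15/6 = 12.5 dB.
A reduces 12.025 dB more.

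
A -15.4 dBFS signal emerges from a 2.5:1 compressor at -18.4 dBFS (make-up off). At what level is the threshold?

-20.4 dBFS

Let T be the threshold. Output overshoot = (input overshoot)/R, so -18.4 − T = (-15.4 − T)/2.5.
2.5·(-18.4 − T) = -15.4 − T → 1.5·T = -46 − (-15.4) = -30.6.
T = -30.6/1.5 = -20.4 dBFS.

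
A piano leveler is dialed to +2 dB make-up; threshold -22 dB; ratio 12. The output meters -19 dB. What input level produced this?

Remove make-up: -19 − 2 = -21 dB.
That's 1 dB above the -22 dB threshold.
Input overshoot = R × output overshoot = 12 dB → input = -22 + 12 = -10 dB.

-10 dB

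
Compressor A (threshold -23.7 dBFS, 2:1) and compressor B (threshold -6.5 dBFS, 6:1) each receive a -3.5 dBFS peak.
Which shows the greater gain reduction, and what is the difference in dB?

A: overshoot 20.2 dB → output overshoot 10.1 dB → GR 10.1 dB.
B: overshoot 3 dB → output overshoot 0.5 dB → GR 2.5 dB.
Difference: 7.6 dB in favour of A.

A, by 7.6 dB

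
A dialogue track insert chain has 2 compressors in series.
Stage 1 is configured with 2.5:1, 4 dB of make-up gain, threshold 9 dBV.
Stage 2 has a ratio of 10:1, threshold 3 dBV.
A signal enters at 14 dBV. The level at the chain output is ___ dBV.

Stage 1: 14 dBV is 5 dB over 9 dBV; at 2.5:1 that becomes 2 dB over, giving 11 dBV; +4 dB make-up → 15 dBV.
Stage 2: 12 dB above 3 dBV, reduced 10:1 to 1.2 dB above → 4.2 dBV.

4.2 dBV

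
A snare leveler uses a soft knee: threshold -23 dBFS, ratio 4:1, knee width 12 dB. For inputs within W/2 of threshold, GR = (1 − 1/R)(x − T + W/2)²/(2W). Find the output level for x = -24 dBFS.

-24.78125 dBFS

x − T + W/2 = -24 − (-23) + 6 = 5.
GR = (1 − 1/4) × 5² / 24 = 0.75 × 25 / 24 = 0.78125 dB.
Output = -24 − 0.78125 = -24.78125 dBFS.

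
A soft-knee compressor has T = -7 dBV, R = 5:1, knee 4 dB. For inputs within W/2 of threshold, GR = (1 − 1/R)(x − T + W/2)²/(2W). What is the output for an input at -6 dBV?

x − T + W/2 = -6 − (-7) + 2 = 3.
GR = (1 − 1/5) × 3² / 8 = 0.8 × 9 / 8 = 0.9 dB.
Output = -6 − 0.9 = -6.9 dBV.

-6.9 dBV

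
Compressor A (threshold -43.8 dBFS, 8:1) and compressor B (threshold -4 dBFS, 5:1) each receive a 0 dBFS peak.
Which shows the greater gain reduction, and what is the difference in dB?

A, by 35.125 dB

A: overshoot 43.8 dB → output overshoot 5.475 dB → GR 38.325 dB.
B: overshoot 4 dB → output overshoot 0.8 dB → GR 3.2 dB.
A reduces 35.125 dB more.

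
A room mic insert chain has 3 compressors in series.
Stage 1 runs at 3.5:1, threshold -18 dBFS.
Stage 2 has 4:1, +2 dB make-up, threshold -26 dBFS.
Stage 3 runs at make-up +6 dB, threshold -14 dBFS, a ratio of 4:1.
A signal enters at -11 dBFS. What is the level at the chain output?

Stage 1: overshoot 7 dB → 7/3.5 = 2 dB → -16 dBFS.
Stage 2: 10 dB above -26 dBFS, reduced 4:1 to 2.5 dB above → -23.5 dBFS; +2 dB make-up → -21.5 dBFS.
Stage 3: -21.5 dBFS is at or below the -14 dBFS threshold — no compression; make-up brings it to -15.5 dBFS.

-15.5 dBFS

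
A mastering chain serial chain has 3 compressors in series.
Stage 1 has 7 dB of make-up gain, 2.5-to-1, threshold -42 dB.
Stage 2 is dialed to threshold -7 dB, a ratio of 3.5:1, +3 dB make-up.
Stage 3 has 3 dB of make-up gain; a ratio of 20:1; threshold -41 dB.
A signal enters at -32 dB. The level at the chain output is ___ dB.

Stage 1: overshoot 10 dB → 10/2.5 = 4 dB → -38 dB; +7 dB make-up → -31 dB.
Stage 2: -31 dB is at or below the -7 dB threshold — no compression; make-up brings it to -28 dB.
Stage 3: -28 dB is 13 dB over -41 dB; at 20:1 that becomes 0.65 dB over, giving -40.35 dB; +3 dB make-up → -37.35 dB.

-37.35 dB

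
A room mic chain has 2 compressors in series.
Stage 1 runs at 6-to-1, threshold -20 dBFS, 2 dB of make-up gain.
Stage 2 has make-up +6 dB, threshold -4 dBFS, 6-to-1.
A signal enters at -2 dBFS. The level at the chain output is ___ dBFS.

-9 dBFS

Stage 1: 18 dB above -20 dBFS, reduced 6:1 to 3 dB above → -17 dBFS; +2 dB make-up → -15 dBFS.
Stage 2: -15 dBFS is at or below the -4 dBFS threshold — no compression; make-up brings it to -9 dBFS.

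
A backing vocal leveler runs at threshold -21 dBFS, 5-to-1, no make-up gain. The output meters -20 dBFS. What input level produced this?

-16 dBFS

The compressed level sits -20 − (-21) = 1 dB over threshold.
Input overshoot = R × output overshoot = 5 dB → input = -21 + 5 = -16 dBFS.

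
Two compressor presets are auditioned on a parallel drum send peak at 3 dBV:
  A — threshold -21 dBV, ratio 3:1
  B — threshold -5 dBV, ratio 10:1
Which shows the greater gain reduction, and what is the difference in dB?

A: overshoot 24 dB → output overshoot 8 dB → GR 16 dB.
B: overshoot 8 dB → output overshoot 0.8 dB → GR 7.2 dB.
A reduces 8.8 dB more.

A, by 8.8 dB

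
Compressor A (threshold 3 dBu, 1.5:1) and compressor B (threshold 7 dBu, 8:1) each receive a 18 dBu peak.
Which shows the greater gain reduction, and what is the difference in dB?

A: overshoot 15 dB → output overshoot 10 dB → GR 5 dB.
B: overshoot 11 dB → output overshoot 1.375 dB → GR 9.625 dB.
B reduces 4.625 dB more.

B, by 4.625 dB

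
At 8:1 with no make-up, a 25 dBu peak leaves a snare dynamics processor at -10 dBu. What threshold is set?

-15 dBu

Input is 40 dB above T (since output overshoot × R = input overshoot: (-10 − T)·8 = 25 − T gives T = -15 dBu).
Check: -15 + (25 − (-15))/8 = -15 + 5 = -10 dBu. ✓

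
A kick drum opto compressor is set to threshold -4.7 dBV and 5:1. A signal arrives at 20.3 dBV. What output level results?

The input is 25 dB above the -4.7 dBV threshold.
The 25 dB excess becomes 5 dB after 5:1 reduction.
Output = -4.7 + 5 = 0.3 dBV.

0.3 dBV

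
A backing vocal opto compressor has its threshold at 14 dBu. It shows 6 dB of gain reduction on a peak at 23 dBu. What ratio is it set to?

Input overshoot = 23 − 14 = 9 dB.
Output overshoot = 9 − 6 = 3 dB.
Ratio = input overshoot / output overshoot = 9 / 3 = 3.

3:1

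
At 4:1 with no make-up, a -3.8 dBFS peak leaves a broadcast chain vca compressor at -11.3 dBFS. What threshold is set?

-13.8 dBFS

Gain reduction = -3.8 − (-11.3) = 7.5 dB; output overshoot = GR / (R − 1) = 7.5 / 3 = 2.5 dB.
Threshold = output − output overshoot = -11.3 − 2.5 = -13.8 dBFS.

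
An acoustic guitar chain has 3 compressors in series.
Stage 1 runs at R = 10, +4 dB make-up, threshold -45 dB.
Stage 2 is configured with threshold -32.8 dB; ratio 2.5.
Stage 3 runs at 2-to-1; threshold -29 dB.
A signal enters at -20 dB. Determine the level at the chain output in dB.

Stage 1: -20 dB is 25 dB over -45 dB; at 10:1 that becomes 2.5 dB over, giving -42.5 dB; +4 dB make-up → -38.5 dB.
Stage 2: below threshold (-38.5 ≤ -32.8); passes unchanged; output -38.5 dB.
Stage 3: below threshold (-38.5 ≤ -29); passes unchanged; output -38.5 dB.

-38.5 dB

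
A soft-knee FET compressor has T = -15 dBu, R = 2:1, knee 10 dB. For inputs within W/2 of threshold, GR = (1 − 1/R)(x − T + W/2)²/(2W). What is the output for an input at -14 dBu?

-14.9 dBu

x − T + W/2 = -14 − (-15) + 5 = 6.
GR = (1 − 1/2) × 6² / 20 = 0.5 × 36 / 20 = 0.9 dB.
Output = -14 − 0.9 = -14.9 dBu.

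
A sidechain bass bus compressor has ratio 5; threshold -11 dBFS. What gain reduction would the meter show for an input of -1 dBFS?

The signal is 10 dB above threshold.
At 5:1, output sits 10/5 = 2 dB above threshold.
GR = overshoot in − overshoot out = 10 − 2 = 8 dB.

8 dB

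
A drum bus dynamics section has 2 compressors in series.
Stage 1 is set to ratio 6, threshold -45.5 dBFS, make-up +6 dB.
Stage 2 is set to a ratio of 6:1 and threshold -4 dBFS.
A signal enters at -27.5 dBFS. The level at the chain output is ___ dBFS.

-36.5 dBFS

Stage 1: overshoot 18 dB → 18/6 = 3 dB → -42.5 dBFS; +6 dB make-up → -36.5 dBFS.
Stage 2: -36.5 dBFS ≤ -4 dBFS, so stage 2 doesn't engage; output -36.5 dBFS.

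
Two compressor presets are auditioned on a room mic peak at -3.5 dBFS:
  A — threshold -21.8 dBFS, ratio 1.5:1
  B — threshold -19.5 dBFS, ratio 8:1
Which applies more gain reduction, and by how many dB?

A: GR = 18.3 − 18.3/1.5 = 6.1 dB.
B: GR = 16 − 16/8 = 14 dB.
B reduces 7.9 dB more.

B, by 7.9 dB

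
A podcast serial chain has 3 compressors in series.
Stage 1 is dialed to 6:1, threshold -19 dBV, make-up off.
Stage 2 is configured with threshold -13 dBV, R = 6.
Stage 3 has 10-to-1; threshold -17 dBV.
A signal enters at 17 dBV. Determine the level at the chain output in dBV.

Stage 1: 36 dB above -19 dBV, reduced 6:1 to 6 dB above → -13 dBV.
Stage 2: -13 dBV is at or below the -13 dBV threshold — no compression; output -13 dBV.
Stage 3: -13 dBV is 4 dB over -17 dBV; at 10:1 that becomes 0.4 dB over, giving -16.6 dBV.

-16.6 dBV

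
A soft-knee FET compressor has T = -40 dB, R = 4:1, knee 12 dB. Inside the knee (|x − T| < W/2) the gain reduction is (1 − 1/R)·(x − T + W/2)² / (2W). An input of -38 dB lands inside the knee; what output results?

-40 dB

x − T + W/2 = -38 − (-40) + 6 = 8.
GR = (1 − 1/4) × 8² / 24 = 0.75 × 64 / 24 = 2 dB.
Output = -38 − 2 = -40 dB.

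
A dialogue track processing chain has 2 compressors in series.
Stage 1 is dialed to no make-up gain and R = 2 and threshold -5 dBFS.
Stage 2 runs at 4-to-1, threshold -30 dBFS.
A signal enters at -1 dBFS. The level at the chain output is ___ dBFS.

-23.25 dBFS

Stage 1: 4 dB above -5 dBFS, reduced 2:1 to 2 dB above → -3 dBFS.
Stage 2: 27 dB above -30 dBFS, reduced 4:1 to 6.75 dB above → -23.25 dBFS.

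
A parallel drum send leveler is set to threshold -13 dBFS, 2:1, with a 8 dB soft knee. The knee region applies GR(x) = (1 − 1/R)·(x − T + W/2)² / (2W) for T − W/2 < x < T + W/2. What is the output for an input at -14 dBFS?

x − T + W/2 = -14 − (-13) + 4 = 3.
GR = (1 − 1/2) × 3² / 16 = 0.5 × 9 / 16 = 0.28125 dB.
Output = -14 − 0.28125 = -14.28125 dBFS.

-14.28125 dBFS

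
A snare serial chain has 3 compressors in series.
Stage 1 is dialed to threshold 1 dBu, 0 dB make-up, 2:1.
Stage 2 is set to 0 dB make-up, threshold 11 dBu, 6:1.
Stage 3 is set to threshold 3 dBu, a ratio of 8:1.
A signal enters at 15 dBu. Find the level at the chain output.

Stage 1: 14 dB above 1 dBu, reduced 2:1 to 7 dB above → 8 dBu.
Stage 2: below threshold (8 ≤ 11); passes unchanged; output 8 dBu.
Stage 3: overshoot 5 dB → 5/8 = 0.625 dB → 3.625 dBu.

3.625 dBu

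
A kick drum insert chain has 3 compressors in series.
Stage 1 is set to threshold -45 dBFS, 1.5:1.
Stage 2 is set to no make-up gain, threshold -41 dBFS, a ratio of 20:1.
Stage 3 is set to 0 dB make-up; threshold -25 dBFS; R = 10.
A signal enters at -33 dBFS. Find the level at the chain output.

Stage 1: -33 dBFS is 12 dB over -45 dBFS; at 1.5:1 that becomes 8 dB over, giving -37 dBFS.
Stage 2: 4 dB above -41 dBFS, reduced 20:1 to 0.2 dB above → -40.8 dBFS.
Stage 3: -40.8 dBFS is at or below the -25 dBFS threshold — no compression; output -40.8 dBFS.

-40.8 dBFS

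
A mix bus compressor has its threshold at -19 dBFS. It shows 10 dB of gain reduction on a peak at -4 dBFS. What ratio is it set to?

3:1

Input overshoot = -4 − (-19) = 15 dB.
Output overshoot = 15 − 10 = 5 dB.
Ratio = input overshoot / output overshoot = 15 / 5 = 3.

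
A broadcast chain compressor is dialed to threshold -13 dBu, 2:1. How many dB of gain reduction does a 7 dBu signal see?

Overshoot = 7 − (-13) = 20 dB.
After 2:1 compression the overshoot becomes 20/2 = 10 dB.
Gain reduction = 20 − 10 = 10 dB.

10 dB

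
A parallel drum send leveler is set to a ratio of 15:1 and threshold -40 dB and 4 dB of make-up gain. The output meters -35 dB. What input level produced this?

-25 dB

Stripping the +4 dB make-up gives -39 dB at the gain stage.
That's 1 dB above the -40 dB threshold.
Before 15:1 compression the overshoot was 1 × 15 = 15 dB, so input = -40 + 15 = -25 dB.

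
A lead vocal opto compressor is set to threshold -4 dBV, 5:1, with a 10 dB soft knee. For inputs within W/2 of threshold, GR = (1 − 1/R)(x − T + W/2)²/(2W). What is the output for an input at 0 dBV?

x − T + W/2 = 0 − (-4) + 5 = 9.
GR = (1 − 1/5) × 9² / 20 = 0.8 × 81 / 20 = 3.24 dB.
Output = 0 − 3.24 = -3.24 dBV.

-3.24 dBV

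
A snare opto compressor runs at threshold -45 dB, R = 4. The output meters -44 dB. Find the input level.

-41 dB

Post-compression overshoot = -44 − (-45) = 1 dB.
Undo the ratio: input overshoot = 1 × 4 = 4 dB, giving input = -41 dB.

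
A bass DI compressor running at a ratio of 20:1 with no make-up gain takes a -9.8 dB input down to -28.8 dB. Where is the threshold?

-29.8 dB

Input is 20 dB above T (since output overshoot × R = input overshoot: (-28.8 − T)·20 = -9.8 − T gives T = -29.8 dB).
Check: -29.8 + (-9.8 − (-29.8))/20 = -29.8 + 1 = -28.8 dB. ✓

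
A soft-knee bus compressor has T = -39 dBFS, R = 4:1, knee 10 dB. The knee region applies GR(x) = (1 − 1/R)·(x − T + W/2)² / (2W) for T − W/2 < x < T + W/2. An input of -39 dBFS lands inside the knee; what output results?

x − T + W/2 = -39 − (-39) + 5 = 5.
GR = (1 − 1/4) × 5² / 20 = 0.75 × 25 / 20 = 0.9375 dB.
Output = -39 − 0.9375 = -39.9375 dBFS.

-39.9375 dBFS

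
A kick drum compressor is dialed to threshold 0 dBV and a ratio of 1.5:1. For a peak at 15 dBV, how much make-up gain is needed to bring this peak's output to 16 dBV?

6 dB

Overshoot 15 dB → 15/1.5 = 10 dB after compression, so the compressed level is 0 + 10 = 10 dBV.
Make-up = target − compressed = 16 − 10 = 6 dB.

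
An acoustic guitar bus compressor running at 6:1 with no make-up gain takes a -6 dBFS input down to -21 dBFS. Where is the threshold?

Input is 18 dB above T (since output overshoot × R = input overshoot: (-21 − T)·6 = -6 − T gives T = -24 dBFS).
Check: -24 + (-6 − (-24))/6 = -24 + 3 = -21 dBFS. ✓

-24 dBFS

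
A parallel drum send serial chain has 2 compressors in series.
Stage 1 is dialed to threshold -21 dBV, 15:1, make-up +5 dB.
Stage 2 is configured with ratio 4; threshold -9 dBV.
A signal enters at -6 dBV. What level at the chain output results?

Stage 1: overshoot 15 dB → 15/15 = 1 dB → -20 dBV; +5 dB make-up → -15 dBV.
Stage 2: below threshold (-15 ≤ -9); passes unchanged; output -15 dBV.

-15 dBV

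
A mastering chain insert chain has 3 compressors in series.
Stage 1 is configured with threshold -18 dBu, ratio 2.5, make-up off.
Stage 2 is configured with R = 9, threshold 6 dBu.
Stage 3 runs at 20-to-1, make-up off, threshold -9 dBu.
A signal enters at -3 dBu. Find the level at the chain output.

Stage 1: overshoot 15 dB → 15/2.5 = 6 dB → -12 dBu.
Stage 2: -12 dBu ≤ 6 dBu, so stage 2 doesn't engage; output -12 dBu.
Stage 3: -12 dBu is at or below the -9 dBu threshold — no compression; output -12 dBu.

-12 dBu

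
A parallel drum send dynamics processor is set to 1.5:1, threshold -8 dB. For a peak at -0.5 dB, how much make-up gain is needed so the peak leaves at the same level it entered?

2.5 dB

Without make-up, output = threshold + overshoot/1.5 = -8 + 5 = -3 dB.
Gap to target: 2.5 dB.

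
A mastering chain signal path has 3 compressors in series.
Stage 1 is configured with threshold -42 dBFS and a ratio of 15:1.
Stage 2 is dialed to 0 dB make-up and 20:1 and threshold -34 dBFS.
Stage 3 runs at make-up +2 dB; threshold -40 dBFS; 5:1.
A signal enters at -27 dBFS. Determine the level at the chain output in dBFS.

Stage 1: 15 dB above -42 dBFS, reduced 15:1 to 1 dB above → -41 dBFS.
Stage 2: below threshold (-41 ≤ -34); passes unchanged; output -41 dBFS.
Stage 3: -41 dBFS ≤ -40 dBFS, so stage 3 doesn't engage; make-up brings it to -39 dBFS.

-39 dBFS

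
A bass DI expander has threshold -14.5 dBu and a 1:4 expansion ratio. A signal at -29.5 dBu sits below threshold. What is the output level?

-74.5 dBu

The input is 15 dB below the -14.5 dBu threshold.
A 1:4 expander multiplies undershoot by 4: 15 × 4 = 60 dB below threshold.
Output = -14.5 − 60 = -74.5 dBu.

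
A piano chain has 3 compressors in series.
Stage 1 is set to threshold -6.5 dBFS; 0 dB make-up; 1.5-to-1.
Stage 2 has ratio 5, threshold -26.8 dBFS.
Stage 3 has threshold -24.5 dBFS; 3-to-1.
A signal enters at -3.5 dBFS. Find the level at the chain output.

-23.78 dBFS

Stage 1: 3 dB above -6.5 dBFS, reduced 1.5:1 to 2 dB above → -4.5 dBFS.
Stage 2: -4.5 dBFS is 22.3 dB over -26.8 dBFS; at 5:1 that becomes 4.46 dB over, giving -22.34 dBFS.
Stage 3: -22.34 dBFS is 2.16 dB over -24.5 dBFS; at 3:1 that becomes 0.72 dB over, giving -23.78 dBFS.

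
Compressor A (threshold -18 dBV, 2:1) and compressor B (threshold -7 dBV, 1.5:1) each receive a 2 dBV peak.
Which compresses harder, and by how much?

A: GR = 20 − 20/2 = 10 dB.
B: GR = 9 − 9/1.5 = 3 dB.
Difference: 7 dB in favour of A.

A, by 7 dB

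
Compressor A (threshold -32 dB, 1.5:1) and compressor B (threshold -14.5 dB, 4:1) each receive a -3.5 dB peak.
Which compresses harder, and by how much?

A, by 1.25 dB

A: GR = 28.5 − 28.5/1.5 = 9.5 dB.
B: GR = 11 − 11/4 = 8.25 dB.
Difference: 1.25 dB in favour of A.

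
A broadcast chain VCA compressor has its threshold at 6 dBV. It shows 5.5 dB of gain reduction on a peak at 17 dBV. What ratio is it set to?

2:1

Input overshoot = 17 − 6 = 11 dB.
Output overshoot = 11 − 5.5 = 5.5 dB.
Ratio = input overshoot / output overshoot = 11 / 5.5 = 2.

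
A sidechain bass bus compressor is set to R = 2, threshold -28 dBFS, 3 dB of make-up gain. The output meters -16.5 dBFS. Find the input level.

-11 dBFS

Before make-up, the level was -16.5 − 3 = -19.5 dBFS.
The compressed level sits -19.5 − (-28) = 8.5 dB over threshold.
Undo the ratio: input overshoot = 8.5 × 2 = 17 dB, giving input = -11 dBFS.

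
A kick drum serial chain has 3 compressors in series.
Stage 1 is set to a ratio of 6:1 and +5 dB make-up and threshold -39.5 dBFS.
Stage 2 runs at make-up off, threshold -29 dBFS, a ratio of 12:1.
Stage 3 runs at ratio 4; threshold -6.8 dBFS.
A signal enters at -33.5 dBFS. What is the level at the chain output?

-33.5 dBFS

Stage 1: -33.5 dBFS is 6 dB over -39.5 dBFS; at 6:1 that becomes 1 dB over, giving -38.5 dBFS; +5 dB make-up → -33.5 dBFS.
Stage 2: below threshold (-33.5 ≤ -29); passes unchanged; output -33.5 dBFS.
Stage 3: -33.5 dBFS ≤ -6.8 dBFS, so stage 3 doesn't engage; output -33.5 dBFS.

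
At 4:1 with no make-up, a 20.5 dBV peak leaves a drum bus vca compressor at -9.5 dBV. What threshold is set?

-19.5 dBV

Input is 40 dB above T (since output overshoot × R = input overshoot: (-9.5 − T)·4 = 20.5 − T gives T = -19.5 dBV).
Check: -19.5 + (20.5 − (-19.5))/4 = -19.5 + 10 = -9.5 dBV. ✓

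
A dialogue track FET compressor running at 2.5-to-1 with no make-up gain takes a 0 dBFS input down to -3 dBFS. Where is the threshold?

Let T be the threshold. Output overshoot = (input overshoot)/R, so -3 − T = (0 − T)/2.5.
2.5·(-3 − T) = 0 − T → 1.5·T = -7.5 − 0 = -7.5.
T = -7.5/1.5 = -5 dBFS.

-5 dBFS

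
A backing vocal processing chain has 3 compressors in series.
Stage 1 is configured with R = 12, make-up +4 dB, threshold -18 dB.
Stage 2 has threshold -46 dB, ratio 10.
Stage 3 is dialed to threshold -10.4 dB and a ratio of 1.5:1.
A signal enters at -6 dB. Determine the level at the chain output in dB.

Stage 1: overshoot 12 dB → 12/12 = 1 dB → -17 dB; +4 dB make-up → -13 dB.
Stage 2: 33 dB above -46 dB, reduced 10:1 to 3.3 dB above → -42.7 dB.
Stage 3: -42.7 dB is at or below the -10.4 dB threshold — no compression; output -42.7 dB.

-42.7 dB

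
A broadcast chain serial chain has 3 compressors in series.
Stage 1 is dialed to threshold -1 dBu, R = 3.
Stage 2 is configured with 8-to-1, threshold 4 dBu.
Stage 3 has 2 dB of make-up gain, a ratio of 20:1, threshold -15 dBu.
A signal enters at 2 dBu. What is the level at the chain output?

-12.25 dBu

Stage 1: 3 dB above -1 dBu, reduced 3:1 to 1 dB above → 0 dBu.
Stage 2: 0 dBu ≤ 4 dBu, so stage 2 doesn't engage; output 0 dBu.
Stage 3: overshoot 15 dB → 15/20 = 0.75 dB → -14.25 dBu; +2 dB make-up → -12.25 dBu.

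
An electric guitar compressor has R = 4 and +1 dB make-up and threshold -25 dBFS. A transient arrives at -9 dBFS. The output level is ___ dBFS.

-20 dBFS

-9 dBFS sits 16 dB over threshold.
At 4:1 the overshoot is divided by 4, leaving 4 dB above threshold.
So the level is -25 + 4 = -21 dBFS; make-up adds 1 dB, giving -20 dBFS.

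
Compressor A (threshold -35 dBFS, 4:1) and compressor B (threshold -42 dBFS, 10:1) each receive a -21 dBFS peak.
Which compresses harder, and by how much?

B, by 8.4 dB

A: overshoot 14 dB → output overshoot 3.5 dB → GR 10.5 dB.
B: overshoot 21 dB → output overshoot 2.1 dB → GR 18.9 dB.
B applies 8.4 dB more gain reduction.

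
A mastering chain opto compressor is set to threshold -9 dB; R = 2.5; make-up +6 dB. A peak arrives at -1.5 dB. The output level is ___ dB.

Overshoot: -1.5 − (-9) = 7.5 dB.
The 7.5 dB excess becomes 3 dB after 2.5:1 reduction.
That puts the output at -6 dB; make-up adds 6 dB, giving 0 dB.

0 dB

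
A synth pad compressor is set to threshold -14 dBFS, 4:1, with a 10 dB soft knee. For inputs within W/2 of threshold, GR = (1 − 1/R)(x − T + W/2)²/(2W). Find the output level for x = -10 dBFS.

x − T + W/2 = -10 − (-14) + 5 = 9.
GR = (1 − 1/4) × 9² / 20 = 0.75 × 81 / 20 = 3.0375 dB.
Output = -10 − 3.0375 = -13.0375 dBFS.

-13.0375 dBFS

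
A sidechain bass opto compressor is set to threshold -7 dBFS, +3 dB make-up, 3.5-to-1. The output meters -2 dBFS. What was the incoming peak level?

Before make-up, the level was -2 − 3 = -5 dBFS.
Post-compression overshoot = -5 − (-7) = 2 dB.
Undo the ratio: input overshoot = 2 × 3.5 = 7 dB, giving input = 0 dBFS.

0 dBFS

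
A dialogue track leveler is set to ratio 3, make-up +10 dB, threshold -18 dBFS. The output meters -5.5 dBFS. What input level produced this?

-10.5 dBFS

Remove make-up: -5.5 − 10 = -15.5 dBFS.
The compressed level sits -15.5 − (-18) = 2.5 dB over threshold.
Before 3:1 compression the overshoot was 2.5 × 3 = 7.5 dB, so input = -18 + 7.5 = -10.5 dBFS.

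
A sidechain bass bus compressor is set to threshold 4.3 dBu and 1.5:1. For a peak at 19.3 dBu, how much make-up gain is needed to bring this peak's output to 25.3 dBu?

Without make-up, output = threshold + overshoot/1.5 = 4.3 + 10 = 14.3 dBu.
Gap to target: 11 dB.

11 dB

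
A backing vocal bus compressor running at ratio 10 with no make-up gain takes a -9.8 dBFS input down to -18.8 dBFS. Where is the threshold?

-19.8 dBFS

Gain reduction = -9.8 − (-18.8) = 9 dB; output overshoot = GR / (R − 1) = 9 / 9 = 1 dB.
Threshold = output − output overshoot = -18.8 − 1 = -19.8 dBFS.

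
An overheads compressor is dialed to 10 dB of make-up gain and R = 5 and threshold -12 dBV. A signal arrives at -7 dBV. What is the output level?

-1 dBV

The input is 5 dB above the -12 dBV threshold.
The 5 dB excess becomes 1 dB after 5:1 reduction.
That puts the output at -11 dBV; make-up adds 10 dB, giving -1 dBV.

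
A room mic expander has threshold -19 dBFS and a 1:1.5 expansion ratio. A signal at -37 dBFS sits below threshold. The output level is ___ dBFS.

-46 dBFS

Below threshold, a 1:1.5 expander applies gain = (1.5−1)×(T − x) of attenuation.
(1.5−1) × 18 = 9 dB, so output = -37 − 9 = -46 dBFS.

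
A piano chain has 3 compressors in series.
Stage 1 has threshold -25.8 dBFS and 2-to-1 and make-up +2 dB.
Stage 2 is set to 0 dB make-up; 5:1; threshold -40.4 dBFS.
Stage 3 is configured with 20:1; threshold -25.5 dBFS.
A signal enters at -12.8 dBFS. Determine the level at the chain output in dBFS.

-35.78 dBFS

Stage 1: -12.8 dBFS is 13 dB over -25.8 dBFS; at 2:1 that becomes 6.5 dB over, giving -19.3 dBFS; +2 dB make-up → -17.3 dBFS.
Stage 2: 23.1 dB above -40.4 dBFS, reduced 5:1 to 4.62 dB above → -35.78 dBFS.
Stage 3: -35.78 dBFS ≤ -25.5 dBFS, so stage 3 doesn't engage; output -35.78 dBFS.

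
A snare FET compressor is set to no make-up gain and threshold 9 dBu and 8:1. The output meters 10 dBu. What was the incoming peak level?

That's 1 dB above the 9 dBu threshold.
Undo the ratio: input overshoot = 1 × 8 = 8 dB, giving input = 17 dBu.

17 dBu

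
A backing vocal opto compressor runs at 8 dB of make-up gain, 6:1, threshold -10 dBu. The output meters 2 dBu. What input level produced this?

Remove make-up: 2 − 8 = -6 dBu.
Post-compression overshoot = -6 − (-10) = 4 dB.
Input overshoot = R × output overshoot = 24 dB → input = -10 + 24 = 14 dBu.

14 dBu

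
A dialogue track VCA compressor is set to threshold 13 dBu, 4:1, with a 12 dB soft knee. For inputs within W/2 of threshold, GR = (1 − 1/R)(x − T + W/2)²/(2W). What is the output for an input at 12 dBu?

11.21875 dBu

x − T + W/2 = 12 − 13 + 6 = 5.
GR = (1 − 1/4) × 5² / 24 = 0.75 × 25 / 24 = 0.78125 dB.
Output = 12 − 0.78125 = 11.21875 dBu.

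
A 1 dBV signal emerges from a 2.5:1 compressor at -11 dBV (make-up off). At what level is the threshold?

Gain reduction = 1 − (-11) = 12 dB; output overshoot = GR / (R − 1) = 12 / 1.5 = 8 dB.
Threshold = output − output overshoot = -11 − 8 = -19 dBV.

-19 dBV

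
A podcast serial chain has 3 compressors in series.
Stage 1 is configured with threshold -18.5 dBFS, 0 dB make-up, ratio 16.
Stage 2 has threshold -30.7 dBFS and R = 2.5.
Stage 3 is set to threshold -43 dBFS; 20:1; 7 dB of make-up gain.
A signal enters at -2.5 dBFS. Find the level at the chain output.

Stage 1: overshoot 16 dB → 16/16 = 1 dB → -17.5 dBFS.
Stage 2: -17.5 dBFS is 13.2 dB over -30.7 dBFS; at 2.5:1 that becomes 5.28 dB over, giving -25.42 dBFS.
Stage 3: 17.58 dB above -43 dBFS, reduced 20:1 to 0.879 dB above → -42.121 dBFS; +7 dB make-up → -35.121 dBFS.

-35.121 dBFS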